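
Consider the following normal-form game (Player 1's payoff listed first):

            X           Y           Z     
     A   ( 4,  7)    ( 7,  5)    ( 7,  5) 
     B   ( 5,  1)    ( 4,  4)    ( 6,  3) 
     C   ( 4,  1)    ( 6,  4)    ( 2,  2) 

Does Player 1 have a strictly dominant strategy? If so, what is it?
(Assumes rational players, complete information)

No strictly dominant strategy exists for Player 1

Work:
A strategy strictly dominates another if it gives a strictly higher payoff against every opponent action. Compare each pair of P1's strategies column-by-column:
  A vs B: [4 vs 5, 7 vs 4, 7 vs 6] → A does not strictly dominate B (column X: 4 ≤ 5)
  A vs C: [4 vs 4, 7 vs 6, 7 vs 2] → A does not strictly dominate C (column X: 4 ≤ 4)
  B vs A: [5 vs 4, 4 vs 7, 6 vs 7] → B does not strictly dominate A (column Y: 4 ≤ 7)
  B vs C: [5 vs 4, 4 vs 6, 6 vs 2] → B does not strictly dominate C (column Y: 4 ≤ 6)
  C vs A: [4 vs 4, 6 vs 7, 2 vs 7] → C does not strictly dominate A (column X: 4 ≤ 4)
  C vs B: [4 vs 5, 6 vs 4, 2 vs 6] → C does not strictly dominate B (column X: 4 ≤ 5)
No single strategy strictly dominates all others → no strictly dominant strategy.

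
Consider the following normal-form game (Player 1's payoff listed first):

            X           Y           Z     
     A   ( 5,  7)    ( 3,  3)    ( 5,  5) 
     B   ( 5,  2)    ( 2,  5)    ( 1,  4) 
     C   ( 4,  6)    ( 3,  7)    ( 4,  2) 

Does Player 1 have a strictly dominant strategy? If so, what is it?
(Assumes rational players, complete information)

No strictly dominant strategy exists for Player 1

Work:
A strategy strictly dominates another if it gives a strictly higher payoff against every opponent action. Compare each pair of P1's strategies column-by-column:
  A vs B: [5 vs 5, 3 vs 2, 5 vs 1] → A does not strictly dominate B (column X: 5 ≤ 5)
  A vs C: [5 vs 4, 3 vs 3, 5 vs 4] → A does not strictly dominate C (column Y: 3 ≤ 3)
  B vs A: [5 vs 5, 2 vs 3, 1 vs 5] → B does not strictly dominate A (column X: 5 ≤ 5)
  B vs C: [5 vs 4, 2 vs 3, 1 vs 4] → B does not strictly dominate C (column Y: 2 ≤ 3)
  C vs A: [4 vs 5, 3 vs 3, 4 vs 5] → C does not strictly dominate A (column X: 4 ≤ 5)
  C vs B: [4 vs 5, 3 vs 2, 4 vs 1] → C does not strictly dominate B (column X: 4 ≤ 5)
No single strategy strictly dominates all others → no strictly dominant strategy.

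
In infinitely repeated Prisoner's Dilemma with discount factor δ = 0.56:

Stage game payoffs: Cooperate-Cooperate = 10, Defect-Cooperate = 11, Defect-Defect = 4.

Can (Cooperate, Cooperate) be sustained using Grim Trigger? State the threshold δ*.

δ* = 0.1429; since δ = 0.56 ≥ 0.1429, cooperation can be sustained

Work:
For Grim Trigger:
Cooperate forever: 10/(1-δ)
Defect then punished: 11 + 4·δ/(1-δ)
Need: 10/(1-δ) ≥ 11 + 4·δ/(1-δ)
Solving: δ ≥ (T-R)/(T-P) = (11-10)/(11-4) = 0.1429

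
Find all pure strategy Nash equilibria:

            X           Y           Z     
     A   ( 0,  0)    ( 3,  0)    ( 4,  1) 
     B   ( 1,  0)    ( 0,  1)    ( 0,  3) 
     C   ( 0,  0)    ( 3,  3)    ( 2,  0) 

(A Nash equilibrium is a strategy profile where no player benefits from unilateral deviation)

Nash equilibrium: (A, Z), (C, Y)

Work:
Best responses:
  P1 vs X: payoffs [0, 1, 0] → best response B (payoff 1)
  P1 vs Y: payoffs [3, 0, 3] → best response A/C (payoff 3)
  P1 vs Z: payoffs [4, 0, 2] → best response A (payoff 4)
  P2 vs A: payoffs [0, 0, 1] → best response Z (payoff 1)
  P2 vs B: payoffs [0, 1, 3] → best response Z (payoff 3)
  P2 vs C: payoffs [0, 3, 0] → best response Y (payoff 3)
Mutual best responses: (A,Z), (C,Y) → Nash equilibria.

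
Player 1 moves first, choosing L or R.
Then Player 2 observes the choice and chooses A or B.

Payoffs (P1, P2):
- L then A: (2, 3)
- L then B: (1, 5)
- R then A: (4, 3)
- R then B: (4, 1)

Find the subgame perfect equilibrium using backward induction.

P1 plays R, P2 plays B after L and A after R; Payoff (4, 3)

Work:
Backward induction:
After L: P2 chooses B → P1 gets 1
After R: P2 chooses A → P1 gets 4
P1 chooses R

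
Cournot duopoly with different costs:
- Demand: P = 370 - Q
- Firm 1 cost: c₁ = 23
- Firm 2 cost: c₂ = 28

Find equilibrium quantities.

q₁* = 117.33, q₂* = 112.33

Work:
Reaction: q₁ = (370 - 23 - q₂)/2
Reaction: q₂ = (370 - 28 - q₁)/2
Solve simultaneously:
q₁* = (370 - 2×23 + 28)/3 = 117.33
q₂* = (370 - 2×28 + 23)/3 = 112.33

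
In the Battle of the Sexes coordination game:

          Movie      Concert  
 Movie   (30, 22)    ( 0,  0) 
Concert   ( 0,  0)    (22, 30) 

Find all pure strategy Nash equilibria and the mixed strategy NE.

Pure NE: (Movie, Movie) and (Concert, Concert); Mixed NE: p = 0.5769, q = 0.4231

Work:
Check pure NE:
(Movie, Movie): (30, 22) - no unilateral deviation beneficial
(Concert, Concert): (22, 30) - no unilateral deviation beneficial
Mixed NE: P1 plays Movie with p = 0.5769, P2 plays Movie with q = 0.4231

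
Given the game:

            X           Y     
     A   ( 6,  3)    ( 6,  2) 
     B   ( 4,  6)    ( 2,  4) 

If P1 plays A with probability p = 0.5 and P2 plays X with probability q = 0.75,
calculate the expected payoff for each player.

E[P1] = 4.75, E[P2] = 4.125

Work:
E[P1] = p·q·π₁(A,X) + p·(1-q)·π₁(A,Y) + (1-p)·q·π₁(B,X) + (1-p)·(1-q)·π₁(B,Y)
= 0.5·0.75·6 + 0.5·0.25·6 + 0.5·0.75·4 + 0.5·0.25·2
= 4.75

E[P2] = 4.125 (similar calculation)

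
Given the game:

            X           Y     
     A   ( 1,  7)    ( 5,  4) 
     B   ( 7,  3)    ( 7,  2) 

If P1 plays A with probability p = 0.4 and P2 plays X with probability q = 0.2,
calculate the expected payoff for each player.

E[P1] = 5.88, E[P2] = 3.16

Work:
E[P1] = p·q·π₁(A,X) + p·(1-q)·π₁(A,Y) + (1-p)·q·π₁(B,X) + (1-p)·(1-q)·π₁(B,Y)
= 0.4·0.2·1 + 0.4·0.8·5 + 0.6·0.2·7 + 0.6·0.8·7
= 5.88

E[P2] = 3.16 (similar calculation)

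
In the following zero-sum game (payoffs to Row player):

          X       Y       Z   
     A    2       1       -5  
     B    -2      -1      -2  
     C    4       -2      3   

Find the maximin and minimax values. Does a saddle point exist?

Maximin = -2, Minimax = 1, Saddle: False

Work:
Row minimums: [-5, -2, -2] → maximin = -2
Column maximums: [4, 1, 3] → minimax = 1
No saddle point (maximin ≠ minimax). Mixed strategy needed.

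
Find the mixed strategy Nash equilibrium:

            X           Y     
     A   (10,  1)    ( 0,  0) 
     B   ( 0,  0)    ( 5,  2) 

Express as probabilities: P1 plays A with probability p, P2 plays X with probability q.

p = 0.6667, q = 0.3333

Work:
Find probabilities that make opponent indifferent:
P2 chooses q to make P1 indifferent between A and B
P1 chooses p to make P2 indifferent between X and Y
Mixed NE: P1 plays (A: 0.6667, B: 0.3333), P2 plays (X: 0.3333, Y: 0.6667)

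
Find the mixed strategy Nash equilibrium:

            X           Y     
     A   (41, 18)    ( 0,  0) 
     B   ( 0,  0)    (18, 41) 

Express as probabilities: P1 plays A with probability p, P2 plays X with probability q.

p = 0.6949, q = 0.3051

Work:
Find probabilities that make opponent indifferent:
P2 chooses q to make P1 indifferent between A and B
P1 chooses p to make P2 indifferent between X and Y
Mixed NE: P1 plays (A: 0.6949, B: 0.3051), P2 plays (X: 0.3051, Y: 0.6949)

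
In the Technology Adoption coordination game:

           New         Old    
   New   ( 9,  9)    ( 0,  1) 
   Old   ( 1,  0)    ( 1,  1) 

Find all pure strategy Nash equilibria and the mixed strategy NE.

Pure NE: (New, New) and (Old, Old); Mixed NE: p = 0.1111, q = 0.1111

Work:
Check pure NE:
(New, New): (9, 9) - no unilateral deviation beneficial
(Old, Old): (1, 1) - no unilateral deviation beneficial
Mixed NE: P1 plays New with p = 0.1111, P2 plays New with q = 0.1111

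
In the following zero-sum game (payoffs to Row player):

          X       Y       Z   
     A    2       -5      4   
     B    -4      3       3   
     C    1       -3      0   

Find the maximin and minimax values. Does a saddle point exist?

Maximin = -3, Minimax = 2, Saddle: False

Work:
Row minimums: [-5, -4, -3] → maximin = -3
Column maximums: [2, 3, 4] → minimax = 2
No saddle point (maximin ≠ minimax). Mixed strategy needed.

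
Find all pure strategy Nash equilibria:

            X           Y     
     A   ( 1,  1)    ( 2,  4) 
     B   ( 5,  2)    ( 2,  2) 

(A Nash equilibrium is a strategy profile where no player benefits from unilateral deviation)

Nash equilibrium: (A, Y), (B, X), (B, Y)

Work:
Best responses:
  P1 vs X: payoffs [1, 5] → best response B (payoff 5)
  P1 vs Y: payoffs [2, 2] → best response A/B (payoff 2)
  P2 vs A: payoffs [1, 4] → best response Y (payoff 4)
  P2 vs B: payoffs [2, 2] → best response X/Y (payoff 2)
Mutual best responses: (A,Y), (B,X), (B,Y) → Nash equilibria.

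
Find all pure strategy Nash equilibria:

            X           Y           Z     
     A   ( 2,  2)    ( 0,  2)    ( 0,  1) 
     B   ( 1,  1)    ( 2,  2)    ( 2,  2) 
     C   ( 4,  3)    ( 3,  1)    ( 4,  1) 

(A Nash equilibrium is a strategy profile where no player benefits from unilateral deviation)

Nash equilibrium: (C, X)

Work:
Best responses:
  P1 vs X: payoffs [2, 1, 4] → best response C (payoff 4)
  P1 vs Y: payoffs [0, 2, 3] → best response C (payoff 3)
  P1 vs Z: payoffs [0, 2, 4] → best response C (payoff 4)
  P2 vs A: payoffs [2, 2, 1] → best response X/Y (payoff 2)
  P2 vs B: payoffs [1, 2, 2] → best response Y/Z (payoff 2)
  P2 vs C: payoffs [3, 1, 1] → best response X (payoff 3)
Mutual best responses: (C,X) → Nash equilibria.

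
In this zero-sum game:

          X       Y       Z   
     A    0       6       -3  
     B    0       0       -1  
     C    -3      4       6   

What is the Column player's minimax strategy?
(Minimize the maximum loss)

Column should play X, value = 0

Work:
Column player minimizes Row's maximum payoff:
Column X: max payoff to Row = 0
Column Y: max payoff to Row = 6
Column Z: max payoff to Row = 6
Minimum is 0, achieved by column X.
Minimax strategy: X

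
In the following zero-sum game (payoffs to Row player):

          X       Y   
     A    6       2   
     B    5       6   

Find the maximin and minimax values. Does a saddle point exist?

Maximin = 5, Minimax = 6, Saddle: False

Work:
Row minimums: [2, 5] → maximin = 5
Column maximums: [6, 6] → minimax = 6
No saddle point (maximin ≠ minimax). Mixed strategy needed.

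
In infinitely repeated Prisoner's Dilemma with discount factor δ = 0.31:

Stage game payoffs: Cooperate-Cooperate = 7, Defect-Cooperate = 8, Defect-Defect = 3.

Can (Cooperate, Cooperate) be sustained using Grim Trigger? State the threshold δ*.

δ* = 0.2; since δ = 0.31 ≥ 0.2, cooperation can be sustained

Work:
For Grim Trigger:
Cooperate forever: 7/(1-δ)
Defect then punished: 8 + 3·δ/(1-δ)
Need: 7/(1-δ) ≥ 8 + 3·δ/(1-δ)
Solving: δ ≥ (T-R)/(T-P) = (8-7)/(8-3) = 0.2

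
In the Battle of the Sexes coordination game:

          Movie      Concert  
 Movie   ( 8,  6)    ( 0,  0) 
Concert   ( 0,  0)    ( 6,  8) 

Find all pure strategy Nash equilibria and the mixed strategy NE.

Pure NE: (Movie, Movie) and (Concert, Concert); Mixed NE: p = 0.5714, q = 0.4286

Work:
Check pure NE:
(Movie, Movie): (8, 6) - no unilateral deviation beneficial
(Concert, Concert): (6, 8) - no unilateral deviation beneficial
Mixed NE: P1 plays Movie with p = 0.5714, P2 plays Movie with q = 0.4286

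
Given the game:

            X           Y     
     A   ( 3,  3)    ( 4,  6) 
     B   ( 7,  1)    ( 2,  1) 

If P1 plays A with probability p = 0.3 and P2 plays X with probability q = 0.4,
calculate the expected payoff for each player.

E[P1] = 3.88, E[P2] = 2.14

Work:
E[P1] = p·q·π₁(A,X) + p·(1-q)·π₁(A,Y) + (1-p)·q·π₁(B,X) + (1-p)·(1-q)·π₁(B,Y)
= 0.3·0.4·3 + 0.3·0.6·4 + 0.7·0.4·7 + 0.7·0.6·2
= 3.88

E[P2] = 2.14 (similar calculation)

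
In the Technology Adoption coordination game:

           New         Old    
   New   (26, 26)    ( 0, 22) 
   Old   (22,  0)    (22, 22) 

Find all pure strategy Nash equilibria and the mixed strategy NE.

Pure NE: (New, New) and (Old, Old); Mixed NE: p = 0.8462, q = 0.8462

Work:
Check pure NE:
(New, New): (26, 26) - no unilateral deviation beneficial
(Old, Old): (22, 22) - no unilateral deviation beneficial
Mixed NE: P1 plays New with p = 0.8462, P2 plays New with q = 0.8462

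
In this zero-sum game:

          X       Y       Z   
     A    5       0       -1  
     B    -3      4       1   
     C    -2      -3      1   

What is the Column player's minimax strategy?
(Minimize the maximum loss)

Column should play Z, value = 1

Work:
Column player minimizes Row's maximum payoff:
Column X: max payoff to Row = 5
Column Y: max payoff to Row = 4
Column Z: max payoff to Row = 1
Minimum is 1, achieved by column Z.
Minimax strategy: Z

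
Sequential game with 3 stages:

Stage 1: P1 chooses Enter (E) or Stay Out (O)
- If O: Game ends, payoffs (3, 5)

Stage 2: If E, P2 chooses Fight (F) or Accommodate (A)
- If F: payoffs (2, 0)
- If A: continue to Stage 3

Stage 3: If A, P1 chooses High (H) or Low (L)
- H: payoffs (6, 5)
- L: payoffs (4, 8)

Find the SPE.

SPE: (E, A, H); Outcome (6, 5)

Work:
Stage 3: P1 chooses H (6 vs 4)
Stage 2: P2: F->0, A->5 (anticipating H). Choose A
Stage 1: P1: O->3, E->6 (anticipating A, H). Choose E
SPE path: E -> A -> H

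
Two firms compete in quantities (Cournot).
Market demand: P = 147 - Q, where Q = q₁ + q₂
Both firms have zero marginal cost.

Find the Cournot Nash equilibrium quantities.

q₁* = q₂* = 49.0; P* = 49.0

Work:
Profit: π_i = P·q_i = (a - q_i - q_j)·q_i
FOC: ∂π_i/∂q_i = a - 2q_i - q_j = 0
Reaction function: q_i = (147 - q_j)/2
Symmetry: q* = 147/3 = 49.0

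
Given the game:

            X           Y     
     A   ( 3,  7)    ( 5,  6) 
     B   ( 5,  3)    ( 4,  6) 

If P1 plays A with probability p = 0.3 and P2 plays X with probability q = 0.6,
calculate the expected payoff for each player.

E[P1] = 4.36, E[P2] = 4.92

Work:
E[P1] = p·q·π₁(A,X) + p·(1-q)·π₁(A,Y) + (1-p)·q·π₁(B,X) + (1-p)·(1-q)·π₁(B,Y)
= 0.3·0.6·3 + 0.3·0.4·5 + 0.7·0.6·5 + 0.7·0.4·4
= 4.36

E[P2] = 4.92 (similar calculation)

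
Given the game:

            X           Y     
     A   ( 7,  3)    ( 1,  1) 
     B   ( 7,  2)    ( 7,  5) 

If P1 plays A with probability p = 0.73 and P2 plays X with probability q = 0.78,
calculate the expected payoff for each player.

E[P1] = 6.0364, E[P2] = 2.587

Work:
E[P1] = p·q·π₁(A,X) + p·(1-q)·π₁(A,Y) + (1-p)·q·π₁(B,X) + (1-p)·(1-q)·π₁(B,Y)
= 0.73·0.78·7 + 0.73·0.22·1 + 0.27·0.78·7 + 0.27·0.22·7
= 6.0364

E[P2] = 2.587 (similar calculation)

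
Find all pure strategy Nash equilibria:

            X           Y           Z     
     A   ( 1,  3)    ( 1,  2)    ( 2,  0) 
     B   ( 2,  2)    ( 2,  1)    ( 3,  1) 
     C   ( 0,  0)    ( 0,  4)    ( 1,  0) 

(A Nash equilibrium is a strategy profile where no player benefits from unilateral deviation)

Nash equilibrium: (B, X)

Work:
Best responses:
  P1 vs X: payoffs [1, 2, 0] → best response B (payoff 2)
  P1 vs Y: payoffs [1, 2, 0] → best response B (payoff 2)
  P1 vs Z: payoffs [2, 3, 1] → best response B (payoff 3)
  P2 vs A: payoffs [3, 2, 0] → best response X (payoff 3)
  P2 vs B: payoffs [2, 1, 1] → best response X (payoff 2)
  P2 vs C: payoffs [0, 4, 0] → best response Y (payoff 4)
Mutual best responses: (B,X) → Nash equilibria.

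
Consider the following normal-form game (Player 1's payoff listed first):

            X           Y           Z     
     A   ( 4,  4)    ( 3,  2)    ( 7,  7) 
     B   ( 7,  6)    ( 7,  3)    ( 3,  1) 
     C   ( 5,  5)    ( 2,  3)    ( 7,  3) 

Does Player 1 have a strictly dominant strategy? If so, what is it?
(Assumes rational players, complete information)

No strictly dominant strategy exists for Player 1

Work:
A strategy strictly dominates another if it gives a strictly higher payoff against every opponent action. Compare each pair of P1's strategies column-by-column:
  A vs B: [4 vs 7, 3 vs 7, 7 vs 3] → A does not strictly dominate B (column X: 4 ≤ 7)
  A vs C: [4 vs 5, 3 vs 2, 7 vs 7] → A does not strictly dominate C (column X: 4 ≤ 5)
  B vs A: [7 vs 4, 7 vs 3, 3 vs 7] → B does not strictly dominate A (column Z: 3 ≤ 7)
  B vs C: [7 vs 5, 7 vs 2, 3 vs 7] → B does not strictly dominate C (column Z: 3 ≤ 7)
  C vs A: [5 vs 4, 2 vs 3, 7 vs 7] → C does not strictly dominate A (column Y: 2 ≤ 3)
  C vs B: [5 vs 7, 2 vs 7, 7 vs 3] → C does not strictly dominate B (column X: 5 ≤ 7)
No single strategy strictly dominates all others → no strictly dominant strategy.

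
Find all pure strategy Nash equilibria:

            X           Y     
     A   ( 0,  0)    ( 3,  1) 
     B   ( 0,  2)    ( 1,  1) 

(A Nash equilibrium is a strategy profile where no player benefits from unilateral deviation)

Nash equilibrium: (A, Y), (B, X)

Work:
Best responses:
  P1 vs X: payoffs [0, 0] → best response A/B (payoff 0)
  P1 vs Y: payoffs [3, 1] → best response A (payoff 3)
  P2 vs A: payoffs [0, 1] → best response Y (payoff 1)
  P2 vs B: payoffs [2, 1] → best response X (payoff 2)
Mutual best responses: (A,Y), (B,X) → Nash equilibria.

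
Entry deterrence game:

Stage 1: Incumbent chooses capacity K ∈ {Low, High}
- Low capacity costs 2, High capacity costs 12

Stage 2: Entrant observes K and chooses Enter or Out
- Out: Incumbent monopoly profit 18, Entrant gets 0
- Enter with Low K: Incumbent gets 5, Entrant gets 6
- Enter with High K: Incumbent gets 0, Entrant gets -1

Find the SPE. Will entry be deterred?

SPE: (High, Enter|Low, Out|High); Entry deterred. Incumbent net profit = 6

Work:
After Low K: Entrant enters (6 > 0)
After High K: Entrant stays out (-1 < 0)
Incumbent: Low → 5−2=3, High → 18−12=6
Incumbent chooses High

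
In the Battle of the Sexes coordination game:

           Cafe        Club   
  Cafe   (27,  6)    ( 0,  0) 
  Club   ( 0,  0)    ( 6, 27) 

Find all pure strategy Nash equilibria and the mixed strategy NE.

Pure NE: (Cafe, Cafe) and (Club, Club); Mixed NE: p = 0.8182, q = 0.1818

Work:
Check pure NE:
(Cafe, Cafe): (27, 6) - no unilateral deviation beneficial
(Club, Club): (6, 27) - no unilateral deviation beneficial
Mixed NE: P1 plays Cafe with p = 0.8182, P2 plays Cafe with q = 0.1818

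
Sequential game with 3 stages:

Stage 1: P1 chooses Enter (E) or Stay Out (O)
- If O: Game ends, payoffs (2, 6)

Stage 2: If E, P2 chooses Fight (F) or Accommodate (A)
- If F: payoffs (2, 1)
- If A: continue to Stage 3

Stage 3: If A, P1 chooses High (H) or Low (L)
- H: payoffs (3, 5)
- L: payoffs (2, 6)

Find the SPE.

SPE: (E, A, H); Outcome (3, 5)

Work:
Stage 3: P1 chooses H (3 vs 2)
Stage 2: P2: F->1, A->5 (anticipating H). Choose A
Stage 1: P1: O->2, E->3 (anticipating A, H). Choose E
SPE path: E -> A -> H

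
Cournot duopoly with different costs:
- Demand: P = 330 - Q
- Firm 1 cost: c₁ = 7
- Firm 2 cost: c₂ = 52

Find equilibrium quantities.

q₁* = 122.67, q₂* = 77.67

Work:
Reaction: q₁ = (330 - 7 - q₂)/2
Reaction: q₂ = (330 - 52 - q₁)/2
Solve simultaneously:
q₁* = (330 - 2×7 + 52)/3 = 122.67
q₂* = (330 - 2×52 + 7)/3 = 77.67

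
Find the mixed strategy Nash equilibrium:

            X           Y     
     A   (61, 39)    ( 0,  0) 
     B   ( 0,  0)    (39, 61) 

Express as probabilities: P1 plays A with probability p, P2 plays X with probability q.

p = 0.61, q = 0.39

Work:
Find probabilities that make opponent indifferent:
P2 chooses q to make P1 indifferent between A and B
P1 chooses p to make P2 indifferent between X and Y
Mixed NE: P1 plays (A: 0.61, B: 0.39), P2 plays (X: 0.39, Y: 0.61)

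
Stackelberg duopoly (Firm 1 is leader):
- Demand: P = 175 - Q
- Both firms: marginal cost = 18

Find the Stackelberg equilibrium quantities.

q₁* (leader) = 78.5, q₂* (follower) = 39.25

Work:
Follower's reaction: q₂ = (a - c - q₁)/2
Leader substitutes: π₁ = q₁·(a - q₁ - (a-c-q₁)/2 - c)
FOC: q₁* = (175 - 18)/2 = 78.50
Then: q₂* = (175 - 18 - 78.5)/2 = 39.25
Leader has first-mover advantage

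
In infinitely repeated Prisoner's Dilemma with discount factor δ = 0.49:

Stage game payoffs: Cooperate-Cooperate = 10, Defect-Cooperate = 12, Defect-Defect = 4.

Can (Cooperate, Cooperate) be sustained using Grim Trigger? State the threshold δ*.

δ* = 0.25; since δ = 0.49 ≥ 0.25, cooperation can be sustained

Work:
For Grim Trigger:
Cooperate forever: 10/(1-δ)
Defect then punished: 12 + 4·δ/(1-δ)
Need: 10/(1-δ) ≥ 12 + 4·δ/(1-δ)
Solving: δ ≥ (T-R)/(T-P) = (12-10)/(12-4) = 0.25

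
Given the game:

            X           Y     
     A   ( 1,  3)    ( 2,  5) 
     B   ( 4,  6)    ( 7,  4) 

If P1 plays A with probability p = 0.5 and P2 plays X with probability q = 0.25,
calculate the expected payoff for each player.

E[P1] = 4.0, E[P2] = 4.5

Work:
E[P1] = p·q·π₁(A,X) + p·(1-q)·π₁(A,Y) + (1-p)·q·π₁(B,X) + (1-p)·(1-q)·π₁(B,Y)
= 0.5·0.25·1 + 0.5·0.75·2 + 0.5·0.25·4 + 0.5·0.75·7
= 4.0

E[P2] = 4.5 (similar calculation)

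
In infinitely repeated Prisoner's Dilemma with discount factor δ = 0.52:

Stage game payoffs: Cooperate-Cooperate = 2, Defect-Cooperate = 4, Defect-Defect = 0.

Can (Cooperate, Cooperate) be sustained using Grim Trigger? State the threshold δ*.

δ* = 0.5; since δ = 0.52 ≥ 0.5, cooperation can be sustained

Work:
For Grim Trigger:
Cooperate forever: 2/(1-δ)
Defect then punished: 4 + 0·δ/(1-δ)
Need: 2/(1-δ) ≥ 4 + 0·δ/(1-δ)
Solving: δ ≥ (T-R)/(T-P) = (4-2)/(4-0) = 0.5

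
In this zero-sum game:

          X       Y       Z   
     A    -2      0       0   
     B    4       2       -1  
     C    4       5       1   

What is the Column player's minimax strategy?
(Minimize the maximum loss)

Column should play Z, value = 1

Work:
Column player minimizes Row's maximum payoff:
Column X: max payoff to Row = 4
Column Y: max payoff to Row = 5
Column Z: max payoff to Row = 1
Minimum is 1, achieved by column Z.
Minimax strategy: Z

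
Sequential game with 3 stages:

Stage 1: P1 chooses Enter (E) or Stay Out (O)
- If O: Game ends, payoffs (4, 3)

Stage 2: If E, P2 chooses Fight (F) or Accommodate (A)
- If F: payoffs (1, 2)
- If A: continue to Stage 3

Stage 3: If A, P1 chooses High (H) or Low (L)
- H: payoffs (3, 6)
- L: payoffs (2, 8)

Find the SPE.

SPE: (O, A, H); Outcome (4, 3)

Work:
Stage 3: P1 chooses H (3 vs 2)
Stage 2: P2: F->2, A->6 (anticipating H). Choose A
Stage 1: P1: O->4, E->3 (anticipating A, H). Choose O
SPE path: O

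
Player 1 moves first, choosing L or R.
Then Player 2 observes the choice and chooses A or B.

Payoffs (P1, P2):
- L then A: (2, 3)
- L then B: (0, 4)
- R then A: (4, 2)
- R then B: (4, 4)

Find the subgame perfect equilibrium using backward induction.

P1 plays R, P2 plays B after L and B after R; Payoff (4, 4)

Work:
Backward induction:
After L: P2 chooses B → P1 gets 0
After R: P2 chooses B → P1 gets 4
P1 chooses R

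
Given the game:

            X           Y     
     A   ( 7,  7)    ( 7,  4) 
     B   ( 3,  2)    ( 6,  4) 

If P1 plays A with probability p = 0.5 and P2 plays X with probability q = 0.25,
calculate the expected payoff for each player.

E[P1] = 6.125, E[P2] = 4.125

Work:
E[P1] = p·q·π₁(A,X) + p·(1-q)·π₁(A,Y) + (1-p)·q·π₁(B,X) + (1-p)·(1-q)·π₁(B,Y)
= 0.5·0.25·7 + 0.5·0.75·7 + 0.5·0.25·3 + 0.5·0.75·6
= 6.125

E[P2] = 4.125 (similar calculation)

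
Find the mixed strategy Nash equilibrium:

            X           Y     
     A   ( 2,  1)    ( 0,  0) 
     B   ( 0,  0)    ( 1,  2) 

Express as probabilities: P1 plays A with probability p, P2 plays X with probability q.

p = 0.6667, q = 0.3333

Work:
Find probabilities that make opponent indifferent:
P2 chooses q to make P1 indifferent between A and B
P1 chooses p to make P2 indifferent between X and Y
Mixed NE: P1 plays (A: 0.6667, B: 0.3333), P2 plays (X: 0.3333, Y: 0.6667)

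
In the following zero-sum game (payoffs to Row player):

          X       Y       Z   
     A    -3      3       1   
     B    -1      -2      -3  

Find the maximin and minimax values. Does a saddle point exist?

Maximin = -3, Minimax = -1, Saddle: False

Work:
Row minimums: [-3, -3] → maximin = -3
Column maximums: [-1, 3, 1] → minimax = -1
No saddle point (maximin ≠ minimax). Mixed strategy needed.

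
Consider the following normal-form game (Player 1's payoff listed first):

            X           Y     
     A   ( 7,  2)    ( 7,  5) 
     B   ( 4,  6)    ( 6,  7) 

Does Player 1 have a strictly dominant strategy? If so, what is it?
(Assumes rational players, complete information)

Yes, Player 1's strictly dominant strategy is A

Work:
A strategy strictly dominates another if it gives a strictly higher payoff against every opponent action. Compare each pair of P1's strategies column-by-column:
  A vs B: [7 vs 4, 7 vs 6] → A strictly dominates B
  B vs A: [4 vs 7, 6 vs 7] → B does not strictly dominate A (column X: 4 ≤ 7)
A strictly dominates every other strategy → strictly dominant.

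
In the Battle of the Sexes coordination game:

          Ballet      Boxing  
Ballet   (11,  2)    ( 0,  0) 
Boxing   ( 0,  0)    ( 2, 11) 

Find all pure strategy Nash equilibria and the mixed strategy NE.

Pure NE: (Ballet, Ballet) and (Boxing, Boxing); Mixed NE: p = 0.8462, q = 0.1538

Work:
Check pure NE:
(Ballet, Ballet): (11, 2) - no unilateral deviation beneficial
(Boxing, Boxing): (2, 11) - no unilateral deviation beneficial
Mixed NE: P1 plays Ballet with p = 0.8462, P2 plays Ballet with q = 0.1538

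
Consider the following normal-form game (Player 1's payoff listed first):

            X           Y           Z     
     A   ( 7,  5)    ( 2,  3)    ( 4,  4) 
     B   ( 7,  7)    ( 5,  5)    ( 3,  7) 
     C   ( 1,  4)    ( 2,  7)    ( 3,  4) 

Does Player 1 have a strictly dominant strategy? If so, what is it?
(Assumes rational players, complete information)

No strictly dominant strategy exists for Player 1

Work:
A strategy strictly dominates another if it gives a strictly higher payoff against every opponent action. Compare each pair of P1's strategies column-by-column:
  A vs B: [7 vs 7, 2 vs 5, 4 vs 3] → A does not strictly dominate B (column X: 7 ≤ 7)
  A vs C: [7 vs 1, 2 vs 2, 4 vs 3] → A does not strictly dominate C (column Y: 2 ≤ 2)
  B vs A: [7 vs 7, 5 vs 2, 3 vs 4] → B does not strictly dominate A (column X: 7 ≤ 7)
  B vs C: [7 vs 1, 5 vs 2, 3 vs 3] → B does not strictly dominate C (column Z: 3 ≤ 3)
  C vs A: [1 vs 7, 2 vs 2, 3 vs 4] → C does not strictly dominate A (column X: 1 ≤ 7)
  C vs B: [1 vs 7, 2 vs 5, 3 vs 3] → C does not strictly dominate B (column X: 1 ≤ 7)
No single strategy strictly dominates all others → no strictly dominant strategy.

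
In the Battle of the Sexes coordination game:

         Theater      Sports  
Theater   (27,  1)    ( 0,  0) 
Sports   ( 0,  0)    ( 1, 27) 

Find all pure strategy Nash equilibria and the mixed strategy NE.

Pure NE: (Theater, Theater) and (Sports, Sports); Mixed NE: p = 0.9643, q = 0.0357

Work:
Check pure NE:
(Theater, Theater): (27, 1) - no unilateral deviation beneficial
(Sports, Sports): (1, 27) - no unilateral deviation beneficial
Mixed NE: P1 plays Theater with p = 0.9643, P2 plays Theater with q = 0.0357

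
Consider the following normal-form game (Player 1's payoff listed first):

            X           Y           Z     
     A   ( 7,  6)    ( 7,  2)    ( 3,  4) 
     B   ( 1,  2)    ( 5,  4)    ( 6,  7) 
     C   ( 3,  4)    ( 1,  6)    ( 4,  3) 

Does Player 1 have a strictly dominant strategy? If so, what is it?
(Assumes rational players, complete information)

No strictly dominant strategy exists for Player 1

Work:
A strategy strictly dominates another if it gives a strictly higher payoff against every opponent action. Compare each pair of P1's strategies column-by-column:
  A vs B: [7 vs 1, 7 vs 5, 3 vs 6] → A does not strictly dominate B (column Z: 3 ≤ 6)
  A vs C: [7 vs 3, 7 vs 1, 3 vs 4] → A does not strictly dominate C (column Z: 3 ≤ 4)
  B vs A: [1 vs 7, 5 vs 7, 6 vs 3] → B does not strictly dominate A (column X: 1 ≤ 7)
  B vs C: [1 vs 3, 5 vs 1, 6 vs 4] → B does not strictly dominate C (column X: 1 ≤ 3)
  C vs A: [3 vs 7, 1 vs 7, 4 vs 3] → C does not strictly dominate A (column X: 3 ≤ 7)
  C vs B: [3 vs 1, 1 vs 5, 4 vs 6] → C does not strictly dominate B (column Y: 1 ≤ 5)
No single strategy strictly dominates all others → no strictly dominant strategy.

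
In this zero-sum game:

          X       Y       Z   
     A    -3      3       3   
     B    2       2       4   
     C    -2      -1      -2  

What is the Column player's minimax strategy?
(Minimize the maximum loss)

Column should play X, value = 2

Work:
Column player minimizes Row's maximum payoff:
Column X: max payoff to Row = 2
Column Y: max payoff to Row = 3
Column Z: max payoff to Row = 4
Minimum is 2, achieved by column X.
Minimax strategy: X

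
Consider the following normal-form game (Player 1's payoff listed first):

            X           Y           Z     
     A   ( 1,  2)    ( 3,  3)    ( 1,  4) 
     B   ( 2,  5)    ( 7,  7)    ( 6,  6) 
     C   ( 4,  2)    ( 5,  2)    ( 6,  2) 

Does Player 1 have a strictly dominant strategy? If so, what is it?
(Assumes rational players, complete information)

No strictly dominant strategy exists for Player 1

Work:
A strategy strictly dominates another if it gives a strictly higher payoff against every opponent action. Compare each pair of P1's strategies column-by-column:
  A vs B: [1 vs 2, 3 vs 7, 1 vs 6] → A does not strictly dominate B (column X: 1 ≤ 2)
  A vs C: [1 vs 4, 3 vs 5, 1 vs 6] → A does not strictly dominate C (column X: 1 ≤ 4)
  B vs A: [2 vs 1, 7 vs 3, 6 vs 1] → B strictly dominates A
  B vs C: [2 vs 4, 7 vs 5, 6 vs 6] → B does not strictly dominate C (column X: 2 ≤ 4)
  C vs A: [4 vs 1, 5 vs 3, 6 vs 1] → C strictly dominates A
  C vs B: [4 vs 2, 5 vs 7, 6 vs 6] → C does not strictly dominate B (column Y: 5 ≤ 7)
No single strategy strictly dominates all others → no strictly dominant strategy.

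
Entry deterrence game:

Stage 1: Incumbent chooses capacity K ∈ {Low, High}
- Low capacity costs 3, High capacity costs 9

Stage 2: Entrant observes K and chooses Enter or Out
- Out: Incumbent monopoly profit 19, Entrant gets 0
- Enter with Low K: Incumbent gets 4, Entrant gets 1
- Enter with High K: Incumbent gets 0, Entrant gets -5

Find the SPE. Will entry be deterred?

SPE: (High, Enter|Low, Out|High); Entry deterred. Incumbent net profit = 10

Work:
After Low K: Entrant enters (1 > 0)
After High K: Entrant stays out (-5 < 0)
Incumbent: Low → 4−3=1, High → 19−9=10
Incumbent chooses High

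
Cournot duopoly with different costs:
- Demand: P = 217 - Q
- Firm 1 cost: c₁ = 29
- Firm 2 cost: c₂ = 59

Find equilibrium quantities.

q₁* = 72.67, q₂* = 42.67

Work:
Reaction: q₁ = (217 - 29 - q₂)/2
Reaction: q₂ = (217 - 59 - q₁)/2
Solve simultaneously:
q₁* = (217 - 2×29 + 59)/3 = 72.67
q₂* = (217 - 2×59 + 29)/3 = 42.67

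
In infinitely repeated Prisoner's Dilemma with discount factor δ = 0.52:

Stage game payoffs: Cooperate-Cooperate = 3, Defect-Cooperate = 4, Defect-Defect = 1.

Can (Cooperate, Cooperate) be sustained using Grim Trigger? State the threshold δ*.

δ* = 0.3333; since δ = 0.52 ≥ 0.3333, cooperation can be sustained

Work:
For Grim Trigger:
Cooperate forever: 3/(1-δ)
Defect then punished: 4 + 1·δ/(1-δ)
Need: 3/(1-δ) ≥ 4 + 1·δ/(1-δ)
Solving: δ ≥ (T-R)/(T-P) = (4-3)/(4-1) = 0.3333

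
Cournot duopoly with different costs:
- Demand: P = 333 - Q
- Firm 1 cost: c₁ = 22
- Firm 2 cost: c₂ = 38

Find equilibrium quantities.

q₁* = 109.0, q₂* = 93.0

Work:
Reaction: q₁ = (333 - 22 - q₂)/2
Reaction: q₂ = (333 - 38 - q₁)/2
Solve simultaneously:
q₁* = (333 - 2×22 + 38)/3 = 109.0
q₂* = (333 - 2×38 + 22)/3 = 93.0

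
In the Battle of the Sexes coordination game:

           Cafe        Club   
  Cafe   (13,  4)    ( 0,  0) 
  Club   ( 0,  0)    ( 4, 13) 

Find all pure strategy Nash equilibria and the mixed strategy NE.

Pure NE: (Cafe, Cafe) and (Club, Club); Mixed NE: p = 0.7647, q = 0.2353

Work:
Check pure NE:
(Cafe, Cafe): (13, 4) - no unilateral deviation beneficial
(Club, Club): (4, 13) - no unilateral deviation beneficial
Mixed NE: P1 plays Cafe with p = 0.7647, P2 plays Cafe with q = 0.2353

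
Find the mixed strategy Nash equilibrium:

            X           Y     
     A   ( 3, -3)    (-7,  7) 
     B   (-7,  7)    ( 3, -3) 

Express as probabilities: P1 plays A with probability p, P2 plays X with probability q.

p = 0.5, q = 0.5

Work:
Find probabilities that make opponent indifferent:
P2 chooses q to make P1 indifferent between A and B
P1 chooses p to make P2 indifferent between X and Y
Mixed NE: P1 plays (A: 0.5, B: 0.5), P2 plays (X: 0.5, Y: 0.5)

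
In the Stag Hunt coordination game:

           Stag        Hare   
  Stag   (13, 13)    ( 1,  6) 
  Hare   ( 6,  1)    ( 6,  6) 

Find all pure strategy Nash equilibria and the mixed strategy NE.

Pure NE: (Stag, Stag) and (Hare, Hare); Mixed NE: p = 0.4167, q = 0.4167

Work:
Check pure NE:
(Stag, Stag): (13, 13) - no unilateral deviation beneficial
(Hare, Hare): (6, 6) - no unilateral deviation beneficial
Mixed NE: P1 plays Stag with p = 0.4167, P2 plays Stag with q = 0.4167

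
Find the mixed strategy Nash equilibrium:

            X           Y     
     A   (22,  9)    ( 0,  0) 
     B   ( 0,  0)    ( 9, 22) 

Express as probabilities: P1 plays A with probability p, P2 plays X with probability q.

p = 0.7097, q = 0.2903

Work:
Find probabilities that make opponent indifferent:
P2 chooses q to make P1 indifferent between A and B
P1 chooses p to make P2 indifferent between X and Y
Mixed NE: P1 plays (A: 0.7097, B: 0.2903), P2 plays (X: 0.2903, Y: 0.7097)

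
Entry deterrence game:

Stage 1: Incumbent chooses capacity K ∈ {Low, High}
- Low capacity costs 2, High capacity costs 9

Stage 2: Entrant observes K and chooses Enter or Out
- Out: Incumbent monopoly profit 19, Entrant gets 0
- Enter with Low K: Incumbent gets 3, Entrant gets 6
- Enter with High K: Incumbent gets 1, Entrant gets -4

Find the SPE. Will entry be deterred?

SPE: (High, Enter|Low, Out|High); Entry deterred. Incumbent net profit = 10

Work:
After Low K: Entrant enters (6 > 0)
After High K: Entrant stays out (-4 < 0)
Incumbent: Low → 3−2=1, High → 19−9=10
Incumbent chooses High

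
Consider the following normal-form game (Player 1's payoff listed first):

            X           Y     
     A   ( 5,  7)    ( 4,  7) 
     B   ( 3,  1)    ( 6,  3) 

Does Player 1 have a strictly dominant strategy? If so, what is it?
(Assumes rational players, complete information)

No strictly dominant strategy exists for Player 1

Work:
A strategy strictly dominates another if it gives a strictly higher payoff against every opponent action. Compare each pair of P1's strategies column-by-column:
  A vs B: [5 vs 3, 4 vs 6] → A does not strictly dominate B (column Y: 4 ≤ 6)
  B vs A: [3 vs 5, 6 vs 4] → B does not strictly dominate A (column X: 3 ≤ 5)
No single strategy strictly dominates all others → no strictly dominant strategy.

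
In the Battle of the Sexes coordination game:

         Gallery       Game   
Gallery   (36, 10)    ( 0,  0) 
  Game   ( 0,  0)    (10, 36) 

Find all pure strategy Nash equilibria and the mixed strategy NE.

Pure NE: (Gallery, Gallery) and (Game, Game); Mixed NE: p = 0.7826, q = 0.2174

Work:
Check pure NE:
(Gallery, Gallery): (36, 10) - no unilateral deviation beneficial
(Game, Game): (10, 36) - no unilateral deviation beneficial
Mixed NE: P1 plays Gallery with p = 0.7826, P2 plays Gallery with q = 0.2174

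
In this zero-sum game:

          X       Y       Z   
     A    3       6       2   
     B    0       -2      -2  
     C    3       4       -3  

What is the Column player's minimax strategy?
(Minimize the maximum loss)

Column should play Z, value = 2

Work:
Column player minimizes Row's maximum payoff:
Column X: max payoff to Row = 3
Column Y: max payoff to Row = 6
Column Z: max payoff to Row = 2
Minimum is 2, achieved by column Z.
Minimax strategy: Z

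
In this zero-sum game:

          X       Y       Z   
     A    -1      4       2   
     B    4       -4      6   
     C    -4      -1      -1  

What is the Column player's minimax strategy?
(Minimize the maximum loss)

Column should play X or Y (all achieve the minimum), value = 4

Work:
Column player minimizes Row's maximum payoff:
Column X: max payoff to Row = 4
Column Y: max payoff to Row = 4
Column Z: max payoff to Row = 6
Minimum is 4, achieved by columns X, Y (tied).
Each of X or Y is a minimax strategy.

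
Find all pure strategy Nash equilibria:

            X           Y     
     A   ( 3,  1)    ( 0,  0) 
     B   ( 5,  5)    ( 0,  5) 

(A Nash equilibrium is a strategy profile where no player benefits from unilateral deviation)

Nash equilibrium: (B, X), (B, Y)

Work:
Best responses:
  P1 vs X: payoffs [3, 5] → best response B (payoff 5)
  P1 vs Y: payoffs [0, 0] → best response A/B (payoff 0)
  P2 vs A: payoffs [1, 0] → best response X (payoff 1)
  P2 vs B: payoffs [5, 5] → best response X/Y (payoff 5)
Mutual best responses: (B,X), (B,Y) → Nash equilibria.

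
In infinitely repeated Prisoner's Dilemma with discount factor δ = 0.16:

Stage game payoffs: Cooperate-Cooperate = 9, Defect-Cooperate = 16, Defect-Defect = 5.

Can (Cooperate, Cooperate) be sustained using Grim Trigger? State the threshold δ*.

δ* = 0.6364; since δ = 0.16 < 0.6364, cooperation cannot be sustained

Work:
For Grim Trigger:
Cooperate forever: 9/(1-δ)
Defect then punished: 16 + 5·δ/(1-δ)
Need: 9/(1-δ) ≥ 16 + 5·δ/(1-δ)
Solving: δ ≥ (T-R)/(T-P) = (16-9)/(16-5) = 0.6364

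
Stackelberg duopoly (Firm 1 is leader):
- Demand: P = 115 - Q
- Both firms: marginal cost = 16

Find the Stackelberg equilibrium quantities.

q₁* (leader) = 49.5, q₂* (follower) = 24.75

Work:
Follower's reaction: q₂ = (a - c - q₁)/2
Leader substitutes: π₁ = q₁·(a - q₁ - (a-c-q₁)/2 - c)
FOC: q₁* = (115 - 16)/2 = 49.50
Then: q₂* = (115 - 16 - 49.5)/2 = 24.75
Leader has first-mover advantage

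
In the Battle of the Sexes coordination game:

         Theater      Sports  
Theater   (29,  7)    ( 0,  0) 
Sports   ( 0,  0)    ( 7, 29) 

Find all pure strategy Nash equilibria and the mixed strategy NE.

Pure NE: (Theater, Theater) and (Sports, Sports); Mixed NE: p = 0.8056, q = 0.1944

Work:
Check pure NE:
(Theater, Theater): (29, 7) - no unilateral deviation beneficial
(Sports, Sports): (7, 29) - no unilateral deviation beneficial
Mixed NE: P1 plays Theater with p = 0.8056, P2 plays Theater with q = 0.1944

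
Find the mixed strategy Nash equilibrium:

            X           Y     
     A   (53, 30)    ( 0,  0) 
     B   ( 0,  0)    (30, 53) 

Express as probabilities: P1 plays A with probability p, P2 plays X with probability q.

p = 0.6386, q = 0.3614

Work:
Find probabilities that make opponent indifferent:
P2 chooses q to make P1 indifferent between A and B
P1 chooses p to make P2 indifferent between X and Y
Mixed NE: P1 plays (A: 0.6386, B: 0.3614), P2 plays (X: 0.3614, Y: 0.6386)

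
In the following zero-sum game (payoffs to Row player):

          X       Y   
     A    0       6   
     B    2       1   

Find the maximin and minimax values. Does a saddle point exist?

Maximin = 1, Minimax = 2, Saddle: False

Work:
Row minimums: [0, 1] → maximin = 1
Column maximums: [2, 6] → minimax = 2
No saddle point (maximin ≠ minimax). Mixed strategy needed.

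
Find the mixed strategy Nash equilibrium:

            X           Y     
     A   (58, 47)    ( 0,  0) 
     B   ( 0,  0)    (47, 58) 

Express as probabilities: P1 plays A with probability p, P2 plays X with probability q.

p = 0.5524, q = 0.4476

Work:
Find probabilities that make opponent indifferent:
P2 chooses q to make P1 indifferent between A and B
P1 chooses p to make P2 indifferent between X and Y
Mixed NE: P1 plays (A: 0.5524, B: 0.4476), P2 plays (X: 0.4476, Y: 0.5524)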